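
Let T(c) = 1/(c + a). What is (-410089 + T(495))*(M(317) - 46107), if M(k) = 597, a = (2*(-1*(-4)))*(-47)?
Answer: 2220914850900/119 ≈ 1.8663e+10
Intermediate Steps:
a = -376 (a = (2*4)*(-47) = 8*(-47) = -376)
T(c) = 1/(-376 + c) (T(c) = 1/(c - 376) = 1/(-376 + c))
(-410089 + T(495))*(M(317) - 46107) = (-410089 + 1/(-376 + 495))*(597 - 46107) = (-410089 + 1/119)*(-45510) = -48800590/119*(-45510) = 2220914850900/119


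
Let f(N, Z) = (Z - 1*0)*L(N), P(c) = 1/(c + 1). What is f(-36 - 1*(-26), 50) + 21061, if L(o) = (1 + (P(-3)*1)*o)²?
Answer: 22861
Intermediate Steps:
P(c) = 1/(1 + c)
L(o) = (1 - o/2)² (L(o) = (1 + (1/(1 - 3))*o)² = (1 + (1/(-2))*o)² = (1 + (-½*1)*o)² = (1 - o/2)²)
f(N, Z) = Z*(2 - N)²/4 (f(N, Z) = (Z - 1*0)*((2 - N)²/4) = (Z + 0)*((2 - N)²/4) = Z*((2 - N)²/4) = Z*(2 - N)²/4)
f(-36 - 1*(-26), 50) + 21061 = (¼)*50*(2 - (-36 - 1*(-26)))² + 21061 = (¼)*50*(2 - (-36 + 26))² + 21061 = (¼)*50*(2 - 1*(-10))² + 21061 = (¼)*50*(2 + 10)² + 21061 = (¼)*50*12² + 21061 = (¼)*50*144 + 21061 = 1800 + 21061 = 22861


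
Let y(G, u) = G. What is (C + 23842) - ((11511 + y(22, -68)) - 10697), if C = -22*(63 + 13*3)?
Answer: 20762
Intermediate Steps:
C = -2244 (C = -22*(63 + 39) = -22*102 = -2244)
(C + 23842) - ((11511 + y(22, -68)) - 10697) = (-2244 + 23842) - ((11511 + 22) - 10697) = 21598 - (11533 - 10697) = 21598 - 1*836 = 21598 - 836 = 20762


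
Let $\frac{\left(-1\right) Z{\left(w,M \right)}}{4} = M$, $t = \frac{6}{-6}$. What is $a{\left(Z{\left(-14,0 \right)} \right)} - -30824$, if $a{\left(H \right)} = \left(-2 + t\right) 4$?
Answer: $30812$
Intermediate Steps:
$t = -1$ ($t = 6 \left(- \frac{1}{6}\right) = -1$)
$Z{\left(w,M \right)} = - 4 M$
$a{\left(H \right)} = -12$ ($a{\left(H \right)} = \left(-2 - 1\right) 4 = \left(-3\right) 4 = -12$)
$a{\left(Z{\left(-14,0 \right)} \right)} - -30824 = -12 - -30824 = -12 + 30824 = 30812$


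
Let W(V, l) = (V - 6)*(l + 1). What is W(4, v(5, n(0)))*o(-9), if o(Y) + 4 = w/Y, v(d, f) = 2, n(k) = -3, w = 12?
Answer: 32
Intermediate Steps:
o(Y) = -4 + 12/Y
W(V, l) = (1 + l)*(-6 + V) (W(V, l) = (-6 + V)*(1 + l) = (1 + l)*(-6 + V))
W(4, v(5, n(0)))*o(-9) = (-6 + 4 - 6*2 + 4*2)*(-4 + 12/(-9)) = (-6 + 4 - 12 + 8)*(-4 + 12*(-⅑)) = -6*(-4 - 4/3) = -6*(-16/3) = 32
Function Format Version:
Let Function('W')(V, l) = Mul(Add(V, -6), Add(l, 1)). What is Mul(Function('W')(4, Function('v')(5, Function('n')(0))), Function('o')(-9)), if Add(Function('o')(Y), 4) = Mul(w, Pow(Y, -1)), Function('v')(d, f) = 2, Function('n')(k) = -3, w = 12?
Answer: 32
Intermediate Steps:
Function('o')(Y) = Add(-4, Mul(12, Pow(Y, -1)))
Function('W')(V, l) = Mul(Add(1, l), Add(-6, V)) (Function('W')(V, l) = Mul(Add(-6, V), Add(1, l)) = Mul(Add(1, l), Add(-6, V)))
Mul(Function('W')(4, Function('v')(5, Function('n')(0))), Function('o')(-9)) = Mul(Add(-6, 4, Mul(-6, 2), Mul(4, 2)), Add(-4, Mul(12, Pow(-9, -1)))) = Mul(Add(-6, 4, -12, 8), Add(-4, Mul(12, Rational(-1, 9)))) = Mul(-6, Add(-4, Rational(-4, 3))) = Mul(-6, Rational(-16, 3)) = 32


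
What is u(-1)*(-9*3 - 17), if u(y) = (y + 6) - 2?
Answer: -132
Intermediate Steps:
u(y) = 4 + y (u(y) = (6 + y) - 2 = 4 + y)
u(-1)*(-9*3 - 17) = (4 - 1)*(-9*3 - 17) = 3*(-27 - 17) = 3*(-44) = -132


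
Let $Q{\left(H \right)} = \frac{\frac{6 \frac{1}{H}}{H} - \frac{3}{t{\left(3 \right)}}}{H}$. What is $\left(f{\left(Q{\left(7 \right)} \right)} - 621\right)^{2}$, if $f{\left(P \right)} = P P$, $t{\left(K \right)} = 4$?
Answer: $\frac{1366433196218262225}{3543369523456} \approx 3.8563 \cdot 10^{5}$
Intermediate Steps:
$Q{\left(H \right)} = \frac{- \frac{3}{4} + \frac{6}{H^{2}}}{H}$ ($Q{\left(H \right)} = \frac{\frac{6 \frac{1}{H}}{H} - \frac{3}{4}}{H} = \frac{\frac{6}{H^{2}} - \frac{3}{4}}{H} = \frac{- \frac{3}{4} + \frac{6}{H^{2}}}{H}$)
$f{\left(P \right)} = P^{2}$
$\left(f{\left(Q{\left(7 \right)} \right)} - 621\right)^{2} = \left(\left(\frac{6}{343} - \frac{3}{4 \cdot 7}\right)^{2} - 621\right)^{2} = \left(\left(6 \cdot \frac{1}{343} - \frac{3}{28}\right)^{2} - 621\right)^{2} = \left(\left(\frac{6}{343} - \frac{3}{28}\right)^{2} - 621\right)^{2} = \left(\left(- \frac{123}{1372}\right)^{2} - 621\right)^{2} = \left(\frac{15129}{1882384} - 621\right)^{2} = \left(- \frac{1168945335}{1882384}\right)^{2} = \frac{1366433196218262225}{3543369523456}$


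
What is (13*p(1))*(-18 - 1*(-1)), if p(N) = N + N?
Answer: -442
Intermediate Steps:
p(N) = 2*N
(13*p(1))*(-18 - 1*(-1)) = (13*(2*1))*(-18 - 1*(-1)) = (13*2)*(-18 + 1) = 26*(-17) = -442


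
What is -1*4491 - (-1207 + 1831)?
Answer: -5115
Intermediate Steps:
-1*4491 - (-1207 + 1831) = -4491 - 1*624 = -4491 - 624 = -5115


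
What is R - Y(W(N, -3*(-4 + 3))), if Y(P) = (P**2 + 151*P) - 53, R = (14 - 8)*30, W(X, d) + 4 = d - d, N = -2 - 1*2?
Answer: 821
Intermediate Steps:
N = -4 (N = -2 - 2 = -4)
W(X, d) = -4 (W(X, d) = -4 + (d - d) = -4 + 0 = -4)
R = 180 (R = 6*30 = 180)
Y(P) = -53 + P**2 + 151*P
R - Y(W(N, -3*(-4 + 3))) = 180 - (-53 + (-4)**2 + 151*(-4)) = 180 - (-53 + 16 - 604) = 180 - 1*(-641) = 180 + 641 = 821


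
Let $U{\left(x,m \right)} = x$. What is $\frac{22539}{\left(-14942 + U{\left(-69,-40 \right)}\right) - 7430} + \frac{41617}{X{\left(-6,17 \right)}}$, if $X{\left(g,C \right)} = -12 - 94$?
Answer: $- \frac{936316231}{2378746} \approx -393.62$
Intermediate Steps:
$X{\left(g,C \right)} = -106$ ($X{\left(g,C \right)} = -12 - 94 = -106$)
$\frac{22539}{\left(-14942 + U{\left(-69,-40 \right)}\right) - 7430} + \frac{41617}{X{\left(-6,17 \right)}} = \frac{22539}{\left(-14942 - 69\right) - 7430} + \frac{41617}{-106} = \frac{22539}{-15011 - 7430} + 41617 \left(- \frac{1}{106}\right) = \frac{22539}{-22441} - \frac{41617}{106} = 22539 \left(- \frac{1}{22441}\right) - \frac{41617}{106} = - \frac{22539}{22441} - \frac{41617}{106} = - \frac{936316231}{2378746}$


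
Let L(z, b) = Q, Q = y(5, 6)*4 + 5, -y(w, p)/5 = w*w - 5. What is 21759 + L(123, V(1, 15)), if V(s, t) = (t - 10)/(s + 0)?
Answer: 21364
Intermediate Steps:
y(w, p) = 25 - 5*w² (y(w, p) = -5*(w*w - 5) = -5*(w² - 5) = -5*(-5 + w²) = 25 - 5*w²)
V(s, t) = (-10 + t)/s
Q = -395 (Q = (25 - 5*5²)*4 + 5 = (25 - 5*25)*4 + 5 = (25 - 125)*4 + 5 = -100*4 + 5 = -400 + 5 = -395)
L(z, b) = -395
21759 + L(123, V(1, 15)) = 21759 - 395 = 21364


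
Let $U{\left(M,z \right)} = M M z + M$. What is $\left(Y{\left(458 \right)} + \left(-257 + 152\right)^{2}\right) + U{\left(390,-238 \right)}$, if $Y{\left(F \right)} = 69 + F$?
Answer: $-36187858$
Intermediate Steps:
$U{\left(M,z \right)} = M + z M^{2}$ ($U{\left(M,z \right)} = M^{2} z + M = z M^{2} + M = M + z M^{2}$)
$\left(Y{\left(458 \right)} + \left(-257 + 152\right)^{2}\right) + U{\left(390,-238 \right)} = \left(\left(69 + 458\right) + \left(-257 + 152\right)^{2}\right) + 390 \left(1 + 390 \left(-238\right)\right) = \left(527 + \left(-105\right)^{2}\right) + 390 \left(1 - 92820\right) = \left(527 + 11025\right) + 390 \left(-92819\right) = 11552 - 36199410 = -36187858$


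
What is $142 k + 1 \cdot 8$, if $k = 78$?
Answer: $11084$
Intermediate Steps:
$142 k + 1 \cdot 8 = 142 \cdot 78 + 1 \cdot 8 = 11076 + 8 = 11084$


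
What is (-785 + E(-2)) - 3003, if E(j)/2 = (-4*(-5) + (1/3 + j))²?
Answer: -28042/9 ≈ -3115.8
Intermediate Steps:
E(j) = 2*(61/3 + j)² (E(j) = 2*(-4*(-5) + (1/3 + j))² = 2*(20 + (⅓ + j))² = 2*(61/3 + j)²)
(-785 + E(-2)) - 3003 = (-785 + 2*(61 + 3*(-2))²/9) - 3003 = (-785 + 2*(61 - 6)²/9) - 3003 = (-785 + (2/9)*55²) - 3003 = (-785 + (2/9)*3025) - 3003 = (-785 + 6050/9) - 3003 = -1015/9 - 3003 = -28042/9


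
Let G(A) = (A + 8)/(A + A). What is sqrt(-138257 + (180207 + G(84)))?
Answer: sqrt(74000766)/42 ≈ 204.82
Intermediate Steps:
G(A) = (8 + A)/(2*A) (G(A) = (8 + A)/((2*A)) = (8 + A)*(1/(2*A)) = (8 + A)/(2*A))
sqrt(-138257 + (180207 + G(84))) = sqrt(-138257 + (180207 + (1/2)*(8 + 84)/84)) = sqrt(-138257 + (180207 + (1/2)*(1/84)*92)) = sqrt(-138257 + (180207 + 23/42)) = sqrt(-138257 + 7568717/42) = sqrt(1761923/42) = sqrt(74000766)/42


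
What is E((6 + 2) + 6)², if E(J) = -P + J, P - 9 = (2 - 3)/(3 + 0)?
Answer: 256/9 ≈ 28.444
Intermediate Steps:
P = 26/3 (P = 9 + (2 - 3)/(3 + 0) = 9 - 1/3 = 9 - 1*⅓ = 9 - ⅓ = 26/3 ≈ 8.6667)
E(J) = -26/3 + J (E(J) = -1*26/3 + J = -26/3 + J)
E((6 + 2) + 6)² = (-26/3 + ((6 + 2) + 6))² = (-26/3 + (8 + 6))² = (-26/3 + 14)² = (16/3)² = 256/9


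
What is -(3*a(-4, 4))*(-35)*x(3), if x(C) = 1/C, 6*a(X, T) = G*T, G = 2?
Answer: 140/3 ≈ 46.667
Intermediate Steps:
a(X, T) = T/3 (a(X, T) = (2*T)/6 = T/3)
-(3*a(-4, 4))*(-35)*x(3) = -(3*((⅓)*4))*(-35)/3 = -(3*(4/3))*(-35)/3 = -4*(-35)/3 = -(-140)/3 = -1*(-140/3) = 140/3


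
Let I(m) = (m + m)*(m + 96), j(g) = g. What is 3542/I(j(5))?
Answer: 1771/505 ≈ 3.5069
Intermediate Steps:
I(m) = 2*m*(96 + m) (I(m) = (2*m)*(96 + m) = 2*m*(96 + m))
3542/I(j(5)) = 3542/((2*5*(96 + 5))) = 3542/((2*5*101)) = 3542/1010 = 3542*(1/1010) = 1771/505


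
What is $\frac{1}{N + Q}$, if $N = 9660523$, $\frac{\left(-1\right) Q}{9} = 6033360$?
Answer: $- \frac{1}{44639717} \approx -2.2402 \cdot 10^{-8}$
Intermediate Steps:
$Q = -54300240$ ($Q = \left(-9\right) 6033360 = -54300240$)
$\frac{1}{N + Q} = \frac{1}{9660523 - 54300240} = \frac{1}{-44639717} = - \frac{1}{44639717}$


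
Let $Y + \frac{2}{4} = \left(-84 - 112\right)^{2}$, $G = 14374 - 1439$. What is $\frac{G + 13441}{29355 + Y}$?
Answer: $\frac{7536}{19363} \approx 0.3892$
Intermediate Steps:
$G = 12935$ ($G = 14374 - 1439 = 12935$)
$Y = \frac{76831}{2}$ ($Y = - \frac{1}{2} + \left(-84 - 112\right)^{2} = - \frac{1}{2} + \left(-196\right)^{2} = - \frac{1}{2} + 38416 = \frac{76831}{2} \approx 38416.0$)
$\frac{G + 13441}{29355 + Y} = \frac{12935 + 13441}{29355 + \frac{76831}{2}} = \frac{26376}{\frac{135541}{2}} = 26376 \cdot \frac{2}{135541} = \frac{7536}{19363}$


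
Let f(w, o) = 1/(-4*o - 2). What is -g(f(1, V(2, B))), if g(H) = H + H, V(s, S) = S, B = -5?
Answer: -1/9 ≈ -0.11111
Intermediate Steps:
f(w, o) = 1/(-2 - 4*o)
g(H) = 2*H
-g(f(1, V(2, B))) = -2*(-1/(2 + 4*(-5))) = -2*(-1/(2 - 20)) = -2*(-1/(-18)) = -2*(-1*(-1/18)) = -2/18 = -1*1/9 = -1/9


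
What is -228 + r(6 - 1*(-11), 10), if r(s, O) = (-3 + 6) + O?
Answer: -215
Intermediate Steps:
r(s, O) = 3 + O
-228 + r(6 - 1*(-11), 10) = -228 + (3 + 10) = -228 + 13 = -215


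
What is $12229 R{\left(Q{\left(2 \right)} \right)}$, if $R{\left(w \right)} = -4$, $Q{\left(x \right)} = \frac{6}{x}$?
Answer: $-48916$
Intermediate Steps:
$12229 R{\left(Q{\left(2 \right)} \right)} = 12229 \left(-4\right) = -48916$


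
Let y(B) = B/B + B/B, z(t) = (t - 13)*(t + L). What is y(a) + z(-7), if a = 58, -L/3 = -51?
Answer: -2918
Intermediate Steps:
L = 153 (L = -3*(-51) = 153)
z(t) = (-13 + t)*(153 + t) (z(t) = (t - 13)*(t + 153) = (-13 + t)*(153 + t))
y(B) = 2 (y(B) = 1 + 1 = 2)
y(a) + z(-7) = 2 + (-1989 + (-7)² + 140*(-7)) = 2 + (-1989 + 49 - 980) = 2 - 2920 = -2918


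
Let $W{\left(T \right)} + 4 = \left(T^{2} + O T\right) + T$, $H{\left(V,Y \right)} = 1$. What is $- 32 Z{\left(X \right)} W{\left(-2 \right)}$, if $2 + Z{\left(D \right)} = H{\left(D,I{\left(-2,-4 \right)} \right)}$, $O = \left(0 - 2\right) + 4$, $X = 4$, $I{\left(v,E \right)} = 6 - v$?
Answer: $-192$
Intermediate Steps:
$O = 2$ ($O = -2 + 4 = 2$)
$Z{\left(D \right)} = -1$ ($Z{\left(D \right)} = -2 + 1 = -1$)
$W{\left(T \right)} = -4 + T^{2} + 3 T$ ($W{\left(T \right)} = -4 + \left(\left(T^{2} + 2 T\right) + T\right) = -4 + \left(T^{2} + 3 T\right) = -4 + T^{2} + 3 T$)
$- 32 Z{\left(X \right)} W{\left(-2 \right)} = \left(-32\right) \left(-1\right) \left(-4 + \left(-2\right)^{2} + 3 \left(-2\right)\right) = 32 \left(-4 + 4 - 6\right) = 32 \left(-6\right) = -192$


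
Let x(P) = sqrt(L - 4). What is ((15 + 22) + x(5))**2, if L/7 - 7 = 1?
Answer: 1421 + 148*sqrt(13) ≈ 1954.6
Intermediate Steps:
L = 56 (L = 49 + 7*1 = 49 + 7 = 56)
x(P) = 2*sqrt(13) (x(P) = sqrt(56 - 4) = sqrt(52) = 2*sqrt(13))
((15 + 22) + x(5))**2 = ((15 + 22) + 2*sqrt(13))**2 = (37 + 2*sqrt(13))**2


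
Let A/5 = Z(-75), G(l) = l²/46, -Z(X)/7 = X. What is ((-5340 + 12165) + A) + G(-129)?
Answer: 451341/46 ≈ 9811.8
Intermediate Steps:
Z(X) = -7*X
G(l) = l²/46
A = 2625 (A = 5*(-7*(-75)) = 5*525 = 2625)
((-5340 + 12165) + A) + G(-129) = ((-5340 + 12165) + 2625) + (1/46)*(-129)² = (6825 + 2625) + (1/46)*16641 = 9450 + 16641/46 = 451341/46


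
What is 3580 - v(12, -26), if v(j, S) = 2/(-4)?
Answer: 7161/2 ≈ 3580.5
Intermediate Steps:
v(j, S) = -½ (v(j, S) = 2*(-¼) = -½)
3580 - v(12, -26) = 3580 - 1*(-½) = 3580 + ½ = 7161/2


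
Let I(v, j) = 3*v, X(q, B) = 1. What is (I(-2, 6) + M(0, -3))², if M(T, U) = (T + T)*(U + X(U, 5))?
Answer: 36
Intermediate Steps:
M(T, U) = 2*T*(1 + U) (M(T, U) = (T + T)*(U + 1) = (2*T)*(1 + U) = 2*T*(1 + U))
(I(-2, 6) + M(0, -3))² = (3*(-2) + 2*0*(1 - 3))² = (-6 + 2*0*(-2))² = (-6 + 0)² = (-6)² = 36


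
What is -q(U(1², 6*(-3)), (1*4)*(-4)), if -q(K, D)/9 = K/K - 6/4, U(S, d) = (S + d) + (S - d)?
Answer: -9/2 ≈ -4.5000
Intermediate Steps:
U(S, d) = 2*S
q(K, D) = 9/2 (q(K, D) = -9*(K/K - 6/4) = -9*(1 - 6*¼) = -9*(1 - 3/2) = -9*(-½) = 9/2)
-q(U(1², 6*(-3)), (1*4)*(-4)) = -1*9/2 = -9/2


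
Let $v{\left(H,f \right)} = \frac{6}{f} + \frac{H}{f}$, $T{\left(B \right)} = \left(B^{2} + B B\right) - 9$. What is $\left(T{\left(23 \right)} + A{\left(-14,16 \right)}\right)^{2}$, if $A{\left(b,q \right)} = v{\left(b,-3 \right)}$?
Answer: $\frac{9954025}{9} \approx 1.106 \cdot 10^{6}$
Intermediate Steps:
$T{\left(B \right)} = -9 + 2 B^{2}$ ($T{\left(B \right)} = \left(B^{2} + B^{2}\right) - 9 = 2 B^{2} - 9 = -9 + 2 B^{2}$)
$A{\left(b,q \right)} = -2 - \frac{b}{3}$ ($A{\left(b,q \right)} = \frac{6 + b}{-3} = - \frac{6 + b}{3} = -2 - \frac{b}{3}$)
$\left(T{\left(23 \right)} + A{\left(-14,16 \right)}\right)^{2} = \left(\left(-9 + 2 \cdot 23^{2}\right) - - \frac{8}{3}\right)^{2} = \left(\left(-9 + 2 \cdot 529\right) + \left(-2 + \frac{14}{3}\right)\right)^{2} = \left(\left(-9 + 1058\right) + \frac{8}{3}\right)^{2} = \left(1049 + \frac{8}{3}\right)^{2} = \left(\frac{3155}{3}\right)^{2} = \frac{9954025}{9}$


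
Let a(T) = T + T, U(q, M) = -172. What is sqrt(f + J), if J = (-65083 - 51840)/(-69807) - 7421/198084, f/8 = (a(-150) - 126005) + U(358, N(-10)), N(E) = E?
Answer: I*sqrt(5373968078695977713339409)/2304608298 ≈ 1005.9*I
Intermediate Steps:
a(T) = 2*T
f = -1011816 (f = 8*((2*(-150) - 126005) - 172) = 8*((-300 - 126005) - 172) = 8*(-126305 - 172) = 8*(-126477) = -1011816)
J = 7547512595/4609216596 (J = -116923*(-1/69807) - 7421*1/198084 = 116923/69807 - 7421/198084 = 7547512595/4609216596 ≈ 1.6375)
sqrt(f + J) = sqrt(-1011816 + 7547512595/4609216596) = sqrt(-4663671551785741/4609216596) = I*sqrt(5373968078695977713339409)/2304608298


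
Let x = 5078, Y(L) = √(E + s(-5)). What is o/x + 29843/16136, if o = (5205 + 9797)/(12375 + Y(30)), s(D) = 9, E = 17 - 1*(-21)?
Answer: 5802585145909453/3137031447408856 - 7501*√47/388823927542 ≈ 1.8497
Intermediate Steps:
E = 38 (E = 17 + 21 = 38)
Y(L) = √47 (Y(L) = √(38 + 9) = √47)
o = 15002/(12375 + √47) (o = (5205 + 9797)/(12375 + √47) = 15002/(12375 + √47) ≈ 1.2116)
o/x + 29843/16136 = (92824875/76570289 - 7501*√47/76570289)/5078 + 29843/16136 = (92824875/76570289 - 7501*√47/76570289)*(1/5078) + 29843*(1/16136) = (92824875/388823927542 - 7501*√47/388823927542) + 29843/16136 = 5802585145909453/3137031447408856 - 7501*√47/388823927542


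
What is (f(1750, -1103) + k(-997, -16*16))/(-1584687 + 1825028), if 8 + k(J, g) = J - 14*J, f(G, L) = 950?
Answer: 13903/240341 ≈ 0.057847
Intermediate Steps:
k(J, g) = -8 - 13*J (k(J, g) = -8 + (J - 14*J) = -8 - 13*J)
(f(1750, -1103) + k(-997, -16*16))/(-1584687 + 1825028) = (950 + (-8 - 13*(-997)))/(-1584687 + 1825028) = (950 + (-8 + 12961))/240341 = (950 + 12953)*(1/240341) = 13903*(1/240341) = 13903/240341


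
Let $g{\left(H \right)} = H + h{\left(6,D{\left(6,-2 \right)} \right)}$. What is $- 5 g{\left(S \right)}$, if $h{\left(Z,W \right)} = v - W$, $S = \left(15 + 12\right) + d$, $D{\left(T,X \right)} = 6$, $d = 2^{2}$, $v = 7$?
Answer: $-160$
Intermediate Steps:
$d = 4$
$S = 31$ ($S = \left(15 + 12\right) + 4 = 27 + 4 = 31$)
$h{\left(Z,W \right)} = 7 - W$
$g{\left(H \right)} = 1 + H$ ($g{\left(H \right)} = H + \left(7 - 6\right) = H + 1 = 1 + H$)
$- 5 g{\left(S \right)} = - 5 \left(1 + 31\right) = \left(-5\right) 32 = -160$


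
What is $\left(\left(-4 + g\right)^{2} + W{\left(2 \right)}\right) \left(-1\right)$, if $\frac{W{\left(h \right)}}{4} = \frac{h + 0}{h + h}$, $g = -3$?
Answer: $-51$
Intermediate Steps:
$W{\left(h \right)} = 2$ ($W{\left(h \right)} = 4 \frac{h + 0}{h + h} = 4 \frac{h}{2 h} = 4 h \frac{1}{2 h} = 4 \cdot \frac{1}{2} = 2$)
$\left(\left(-4 + g\right)^{2} + W{\left(2 \right)}\right) \left(-1\right) = \left(\left(-4 - 3\right)^{2} + 2\right) \left(-1\right) = \left(\left(-7\right)^{2} + 2\right) \left(-1\right) = \left(49 + 2\right) \left(-1\right) = 51 \left(-1\right) = -51$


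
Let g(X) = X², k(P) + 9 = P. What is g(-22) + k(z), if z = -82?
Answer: 393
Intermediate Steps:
k(P) = -9 + P
g(-22) + k(z) = (-22)² + (-9 - 82) = 484 - 91 = 393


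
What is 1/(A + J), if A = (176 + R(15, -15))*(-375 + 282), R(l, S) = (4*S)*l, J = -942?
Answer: 1/66390 ≈ 1.5063e-5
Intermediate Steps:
R(l, S) = 4*S*l
A = 67332 (A = (176 + 4*(-15)*15)*(-375 + 282) = (176 - 900)*(-93) = -724*(-93) = 67332)
1/(A + J) = 1/(67332 - 942) = 1/66390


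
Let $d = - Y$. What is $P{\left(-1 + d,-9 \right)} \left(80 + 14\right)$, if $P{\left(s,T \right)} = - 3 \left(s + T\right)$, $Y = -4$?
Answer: $1692$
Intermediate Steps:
$d = 4$ ($d = \left(-1\right) \left(-4\right) = 4$)
$P{\left(s,T \right)} = - 3 T - 3 s$ ($P{\left(s,T \right)} = - 3 \left(T + s\right) = - 3 T - 3 s$)
$P{\left(-1 + d,-9 \right)} \left(80 + 14\right) = \left(\left(-3\right) \left(-9\right) - 3 \left(-1 + 4\right)\right) \left(80 + 14\right) = \left(27 - 9\right) 94 = 18 \cdot 94 = 1692$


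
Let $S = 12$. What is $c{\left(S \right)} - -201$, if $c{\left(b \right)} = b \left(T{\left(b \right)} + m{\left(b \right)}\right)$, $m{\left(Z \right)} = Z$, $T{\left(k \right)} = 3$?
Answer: $381$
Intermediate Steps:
$c{\left(b \right)} = b \left(3 + b\right)$
$c{\left(S \right)} - -201 = 12 \left(3 + 12\right) - -201 = 12 \cdot 15 + 201 = 180 + 201 = 381$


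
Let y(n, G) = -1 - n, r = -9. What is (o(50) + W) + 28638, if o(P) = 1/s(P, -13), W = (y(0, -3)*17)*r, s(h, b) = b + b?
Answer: 748565/26 ≈ 28791.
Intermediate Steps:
s(h, b) = 2*b
W = 153 (W = ((-1 - 1*0)*17)*(-9) = ((-1 + 0)*17)*(-9) = -1*17*(-9) = -17*(-9) = 153)
o(P) = -1/26 (o(P) = 1/(2*(-13)) = 1/(-26) = -1/26)
(o(50) + W) + 28638 = (-1/26 + 153) + 28638 = 3977/26 + 28638 = 748565/26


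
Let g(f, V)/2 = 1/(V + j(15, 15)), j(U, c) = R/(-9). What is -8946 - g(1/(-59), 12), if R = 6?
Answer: -152085/17 ≈ -8946.2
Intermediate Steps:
j(U, c) = -⅔ (j(U, c) = 6/(-9) = 6*(-⅑) = -⅔)
g(f, V) = 2/(-⅔ + V) (g(f, V) = 2/(V - ⅔) = 2/(-⅔ + V))
-8946 - g(1/(-59), 12) = -8946 - 6/(-2 + 3*12) = -8946 - 6/(-2 + 36) = -8946 - 6/34 = -8946 - 1*3/17 = -8946 - 3/17 = -152085/17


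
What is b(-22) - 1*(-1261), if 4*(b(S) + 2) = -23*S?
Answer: 2771/2 ≈ 1385.5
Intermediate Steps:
b(S) = -2 - 23*S/4 (b(S) = -2 + (-23*S)/4 = -2 - 23*S/4)
b(-22) - 1*(-1261) = (-2 - 23/4*(-22)) - 1*(-1261) = (-2 + 253/2) + 1261 = 249/2 + 1261 = 2771/2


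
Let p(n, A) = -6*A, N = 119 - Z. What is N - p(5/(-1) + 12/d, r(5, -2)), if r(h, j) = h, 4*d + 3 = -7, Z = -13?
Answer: 162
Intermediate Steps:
d = -5/2 (d = -3/4 + (1/4)*(-7) = -3/4 - 7/4 = -5/2 ≈ -2.5000)
N = 132 (N = 119 - 1*(-13) = 119 + 13 = 132)
N - p(5/(-1) + 12/d, r(5, -2)) = 132 - (-6)*5 = 132 - 1*(-30) = 132 + 30 = 162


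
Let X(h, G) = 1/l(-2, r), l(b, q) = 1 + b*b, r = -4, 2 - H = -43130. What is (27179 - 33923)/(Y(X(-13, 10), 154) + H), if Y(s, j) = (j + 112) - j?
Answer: -1686/10811 ≈ -0.15595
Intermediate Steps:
H = 43132 (H = 2 - 1*(-43130) = 2 + 43130 = 43132)
l(b, q) = 1 + b**2
X(h, G) = 1/5 (X(h, G) = 1/(1 + (-2)**2) = 1/(1 + 4) = 1/5)
Y(s, j) = 112 (Y(s, j) = (112 + j) - j = 112)
(27179 - 33923)/(Y(X(-13, 10), 154) + H) = (27179 - 33923)/(112 + 43132) = -6744/43244 = -6744*1/43244 = -1686/10811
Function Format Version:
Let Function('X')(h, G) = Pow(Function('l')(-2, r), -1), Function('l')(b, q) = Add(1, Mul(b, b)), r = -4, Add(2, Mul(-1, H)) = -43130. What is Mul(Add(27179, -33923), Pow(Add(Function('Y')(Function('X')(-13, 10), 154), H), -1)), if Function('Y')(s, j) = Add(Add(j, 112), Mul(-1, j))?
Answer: Rational(-1686, 10811) ≈ -0.15595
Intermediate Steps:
H = 43132 (H = Add(2, Mul(-1, -43130)) = Add(2, 43130) = 43132)
Function('l')(b, q) = Add(1, Pow(b, 2))
Function('X')(h, G) = Rational(1, 5) (Function('X')(h, G) = Pow(Add(1, Pow(-2, 2)), -1) = Pow(Add(1, 4), -1) = Pow(5, -1) = Rational(1, 5))
Function('Y')(s, j) = 112 (Function('Y')(s, j) = Add(Add(112, j), Mul(-1, j)) = 112)
Mul(Add(27179, -33923), Pow(Add(Function('Y')(Function('X')(-13, 10), 154), H), -1)) = Mul(Add(27179, -33923), Pow(Add(112, 43132), -1)) = Mul(-6744, Pow(43244, -1)) = Mul(-6744, Rational(1, 43244)) = Rational(-1686, 10811)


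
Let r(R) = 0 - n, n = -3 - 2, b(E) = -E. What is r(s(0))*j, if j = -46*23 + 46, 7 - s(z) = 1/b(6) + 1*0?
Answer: -5060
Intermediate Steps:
n = -5
s(z) = 43/6 (s(z) = 7 - (1/(-1*6) + 1*0) = 7 - (1/(-6) + 0) = 7 - (-⅙ + 0) = 7 - 1*(-⅙) = 7 + ⅙ = 43/6)
j = -1012 (j = -1058 + 46 = -1012)
r(R) = 5 (r(R) = 0 - 1*(-5) = 0 + 5 = 5)
r(s(0))*j = 5*(-1012) = -5060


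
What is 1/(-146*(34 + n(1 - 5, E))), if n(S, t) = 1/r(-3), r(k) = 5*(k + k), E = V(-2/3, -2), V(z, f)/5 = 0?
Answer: -15/74387 ≈ -0.00020165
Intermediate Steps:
V(z, f) = 0 (V(z, f) = 5*0 = 0)
E = 0
r(k) = 10*k (r(k) = 5*(2*k) = 10*k)
n(S, t) = -1/30 (n(S, t) = 1/(10*(-3)) = 1/(-30) = -1/30)
1/(-146*(34 + n(1 - 5, E))) = 1/(-146*(34 - 1/30)) = 1/(-146*1019/30) = 1/(-74387/15) = -15/74387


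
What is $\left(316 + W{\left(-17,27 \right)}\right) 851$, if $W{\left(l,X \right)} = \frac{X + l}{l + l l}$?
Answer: $\frac{36576831}{136} \approx 2.6895 \cdot 10^{5}$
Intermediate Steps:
$W{\left(l,X \right)} = \frac{X + l}{l + l^{2}}$
$\left(316 + W{\left(-17,27 \right)}\right) 851 = \left(316 + \frac{27 - 17}{\left(-17\right) \left(1 - 17\right)}\right) 851 = \left(316 - \frac{1}{17} \frac{1}{-16} \cdot 10\right) 851 = \left(316 - \left(- \frac{1}{272}\right) 10\right) 851 = \left(316 + \frac{5}{136}\right) 851 = \frac{42981}{136} \cdot 851 = \frac{36576831}{136}$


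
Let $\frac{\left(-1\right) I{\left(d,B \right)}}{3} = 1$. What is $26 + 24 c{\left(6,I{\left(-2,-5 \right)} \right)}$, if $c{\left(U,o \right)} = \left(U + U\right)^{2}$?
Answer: $3482$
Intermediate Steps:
$I{\left(d,B \right)} = -3$ ($I{\left(d,B \right)} = \left(-3\right) 1 = -3$)
$c{\left(U,o \right)} = 4 U^{2}$ ($c{\left(U,o \right)} = \left(2 U\right)^{2} = 4 U^{2}$)
$26 + 24 c{\left(6,I{\left(-2,-5 \right)} \right)} = 26 + 24 \cdot 4 \cdot 6^{2} = 26 + 24 \cdot 4 \cdot 36 = 26 + 24 \cdot 144 = 26 + 3456 = 3482$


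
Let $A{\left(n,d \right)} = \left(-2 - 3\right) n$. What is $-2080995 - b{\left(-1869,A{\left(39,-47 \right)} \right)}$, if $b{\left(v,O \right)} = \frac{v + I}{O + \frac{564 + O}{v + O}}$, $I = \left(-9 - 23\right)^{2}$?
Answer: $- \frac{279442832945}{134283} \approx -2.081 \cdot 10^{6}$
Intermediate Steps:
$A{\left(n,d \right)} = - 5 n$
$I = 1024$ ($I = \left(-32\right)^{2} = 1024$)
$b{\left(v,O \right)} = \frac{1024 + v}{O + \frac{564 + O}{O + v}}$ ($b{\left(v,O \right)} = \frac{v + 1024}{O + \frac{564 + O}{v + O}} = \frac{1024 + v}{O + \frac{564 + O}{O + v}}$)
$-2080995 - b{\left(-1869,A{\left(39,-47 \right)} \right)} = -2080995 - \frac{\left(-1869\right)^{2} + 1024 \left(\left(-5\right) 39\right) + 1024 \left(-1869\right) + \left(-5\right) 39 \left(-1869\right)}{564 - 195 + \left(\left(-5\right) 39\right)^{2} + \left(-5\right) 39 \left(-1869\right)} = -2080995 - \frac{3493161 + 1024 \left(-195\right) - 1913856 - -364455}{564 - 195 + \left(-195\right)^{2} - -364455} = -2080995 - \frac{3493161 - 199680 - 1913856 + 364455}{564 - 195 + 38025 + 364455} = -2080995 - \frac{1}{402849} \cdot 1744080 = -2080995 - \frac{581360}{134283} = - \frac{279442832945}{134283}$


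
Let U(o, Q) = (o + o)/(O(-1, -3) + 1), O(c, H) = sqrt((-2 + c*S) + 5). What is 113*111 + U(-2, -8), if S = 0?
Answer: 12545 - 2*sqrt(3) ≈ 12542.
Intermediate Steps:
O(c, H) = sqrt(3) (O(c, H) = sqrt((-2 + c*0) + 5) = sqrt((-2 + 0) + 5) = sqrt(-2 + 5) = sqrt(3))
U(o, Q) = 2*o/(1 + sqrt(3)) (U(o, Q) = (o + o)/(sqrt(3) + 1) = (2*o)/(1 + sqrt(3)) = 2*o/(1 + sqrt(3)))
113*111 + U(-2, -8) = 113*111 + (-1*(-2) - 2*sqrt(3)) = 12543 + (2 - 2*sqrt(3)) = 12545 - 2*sqrt(3)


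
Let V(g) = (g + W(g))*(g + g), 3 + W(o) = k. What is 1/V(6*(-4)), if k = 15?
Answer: 1/576 ≈ 0.0017361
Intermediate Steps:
W(o) = 12 (W(o) = -3 + 15 = 12)
V(g) = 2*g*(12 + g) (V(g) = (g + 12)*(g + g) = (12 + g)*(2*g) = 2*g*(12 + g))
1/V(6*(-4)) = 1/(2*(6*(-4))*(12 + 6*(-4))) = 1/(2*(-24)*(12 - 24)) = 1/(2*(-24)*(-12)) = 1/576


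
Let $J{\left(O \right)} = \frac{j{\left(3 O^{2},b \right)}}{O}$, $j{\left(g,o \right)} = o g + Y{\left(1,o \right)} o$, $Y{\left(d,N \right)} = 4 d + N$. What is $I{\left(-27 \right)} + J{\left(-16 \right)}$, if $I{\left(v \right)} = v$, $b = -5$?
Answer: $\frac{3403}{16} \approx 212.69$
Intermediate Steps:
$Y{\left(d,N \right)} = N + 4 d$
$j{\left(g,o \right)} = g o + o \left(4 + o\right)$ ($j{\left(g,o \right)} = o g + \left(o + 4 \cdot 1\right) o = g o + \left(o + 4\right) o = g o + \left(4 + o\right) o = g o + o \left(4 + o\right)$)
$J{\left(O \right)} = \frac{5 - 15 O^{2}}{O}$ ($J{\left(O \right)} = \frac{\left(-5\right) \left(4 + 3 O^{2} - 5\right)}{O} = \frac{\left(-5\right) \left(-1 + 3 O^{2}\right)}{O} = \frac{5 - 15 O^{2}}{O}$)
$I{\left(-27 \right)} + J{\left(-16 \right)} = -27 + \left(\left(-15\right) \left(-16\right) + \frac{5}{-16}\right) = -27 + \left(240 + 5 \left(- \frac{1}{16}\right)\right) = -27 + \left(240 - \frac{5}{16}\right) = -27 + \frac{3835}{16} = \frac{3403}{16}$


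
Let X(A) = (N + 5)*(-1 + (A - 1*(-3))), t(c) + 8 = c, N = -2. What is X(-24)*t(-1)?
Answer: 594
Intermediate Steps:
t(c) = -8 + c
X(A) = 6 + 3*A (X(A) = (-2 + 5)*(-1 + (A - 1*(-3))) = 3*(-1 + (A + 3)) = 3*(-1 + (3 + A)) = 3*(2 + A) = 6 + 3*A)
X(-24)*t(-1) = (6 + 3*(-24))*(-8 - 1) = (6 - 72)*(-9) = -66*(-9) = 594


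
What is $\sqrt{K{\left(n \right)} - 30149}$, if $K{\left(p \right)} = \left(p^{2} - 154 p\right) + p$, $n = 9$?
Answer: $i \sqrt{31445} \approx 177.33 i$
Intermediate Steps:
$K{\left(p \right)} = p^{2} - 153 p$
$\sqrt{K{\left(n \right)} - 30149} = \sqrt{9 \left(-153 + 9\right) - 30149} = \sqrt{9 \left(-144\right) - 30149} = \sqrt{-1296 - 30149} = \sqrt{-31445} = i \sqrt{31445}$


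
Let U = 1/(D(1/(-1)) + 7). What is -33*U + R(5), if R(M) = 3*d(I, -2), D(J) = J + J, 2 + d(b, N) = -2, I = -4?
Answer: -93/5 ≈ -18.600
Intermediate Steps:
d(b, N) = -4 (d(b, N) = -2 - 2 = -4)
D(J) = 2*J
R(M) = -12 (R(M) = 3*(-4) = -12)
U = ⅕ (U = 1/(2*(1/(-1)) + 7) = 1/(2*(1*(-1)) + 7) = 1/(2*(-1) + 7) = 1/(-2 + 7) = 1/5 = ⅕ ≈ 0.20000)
-33*U + R(5) = -33*⅕ - 12 = -33/5 - 12 = -93/5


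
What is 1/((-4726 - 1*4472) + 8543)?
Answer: -1/655 ≈ -0.0015267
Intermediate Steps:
1/((-4726 - 1*4472) + 8543) = 1/((-4726 - 4472) + 8543) = 1/(-9198 + 8543) = 1/(-655) = -1/655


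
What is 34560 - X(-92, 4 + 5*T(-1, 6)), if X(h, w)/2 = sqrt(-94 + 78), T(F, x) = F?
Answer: 34560 - 8*I ≈ 34560.0 - 8.0*I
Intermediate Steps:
X(h, w) = 8*I (X(h, w) = 2*sqrt(-94 + 78) = 2*sqrt(-16) = 2*(4*I) = 8*I)
34560 - X(-92, 4 + 5*T(-1, 6)) = 34560 - 8*I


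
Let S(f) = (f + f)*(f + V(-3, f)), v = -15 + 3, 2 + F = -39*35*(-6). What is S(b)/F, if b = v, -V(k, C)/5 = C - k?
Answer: -198/2047 ≈ -0.096727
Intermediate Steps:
V(k, C) = -5*C + 5*k (V(k, C) = -5*(C - k) = -5*C + 5*k)
F = 8188 (F = -2 - 39*35*(-6) = -2 - 1365*(-6) = -2 + 8190 = 8188)
v = -12
b = -12
S(f) = 2*f*(-15 - 4*f) (S(f) = (f + f)*(f + (-5*f + 5*(-3))) = (2*f)*(f + (-5*f - 15)) = (2*f)*(f + (-15 - 5*f)) = (2*f)*(-15 - 4*f) = 2*f*(-15 - 4*f))
S(b)/F = -2*(-12)*(15 + 4*(-12))/8188 = -2*(-12)*(15 - 48)*(1/8188) = -2*(-12)*(-33)*(1/8188) = -792*1/8188 = -198/2047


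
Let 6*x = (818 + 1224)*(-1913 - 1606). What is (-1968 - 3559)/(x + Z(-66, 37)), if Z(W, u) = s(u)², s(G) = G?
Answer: 5527/1196264 ≈ 0.0046202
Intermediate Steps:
x = -1197633 (x = ((818 + 1224)*(-1913 - 1606))/6 = (2042*(-3519))/6 = (⅙)*(-7185798) = -1197633)
Z(W, u) = u²
(-1968 - 3559)/(x + Z(-66, 37)) = (-1968 - 3559)/(-1197633 + 37²) = -5527/(-1197633 + 1369) = -5527/(-1196264) = -5527*(-1/1196264) = 5527/1196264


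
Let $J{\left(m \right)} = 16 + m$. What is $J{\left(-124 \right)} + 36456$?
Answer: $36348$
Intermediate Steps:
$J{\left(-124 \right)} + 36456 = \left(16 - 124\right) + 36456 = -108 + 36456 = 36348$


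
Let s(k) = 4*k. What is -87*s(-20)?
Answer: 6960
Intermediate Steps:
-87*s(-20) = -348*(-20) = -87*(-80) = 6960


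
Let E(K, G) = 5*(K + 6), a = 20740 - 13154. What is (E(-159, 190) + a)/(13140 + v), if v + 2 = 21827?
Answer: 6821/34965 ≈ 0.19508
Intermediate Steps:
v = 21825 (v = -2 + 21827 = 21825)
a = 7586
E(K, G) = 30 + 5*K (E(K, G) = 5*(6 + K) = 30 + 5*K)
(E(-159, 190) + a)/(13140 + v) = ((30 + 5*(-159)) + 7586)/(13140 + 21825) = ((30 - 795) + 7586)/34965 = (-765 + 7586)*(1/34965) = 6821*(1/34965) = 6821/34965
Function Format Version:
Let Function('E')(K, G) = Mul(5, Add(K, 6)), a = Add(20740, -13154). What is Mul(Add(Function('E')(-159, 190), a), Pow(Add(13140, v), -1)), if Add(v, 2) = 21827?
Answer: Rational(6821, 34965) ≈ 0.19508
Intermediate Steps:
v = 21825 (v = Add(-2, 21827) = 21825)
a = 7586
Function('E')(K, G) = Add(30, Mul(5, K)) (Function('E')(K, G) = Mul(5, Add(6, K)) = Add(30, Mul(5, K)))
Mul(Add(Function('E')(-159, 190), a), Pow(Add(13140, v), -1)) = Mul(Add(Add(30, Mul(5, -159)), 7586), Pow(Add(13140, 21825), -1)) = Mul(Add(Add(30, -795), 7586), Pow(34965, -1)) = Mul(Add(-765, 7586), Rational(1, 34965)) = Mul(6821, Rational(1, 34965)) = Rational(6821, 34965)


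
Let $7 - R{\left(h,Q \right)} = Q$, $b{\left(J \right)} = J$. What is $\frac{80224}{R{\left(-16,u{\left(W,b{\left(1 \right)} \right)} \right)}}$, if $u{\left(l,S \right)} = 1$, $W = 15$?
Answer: $\frac{40112}{3} \approx 13371.0$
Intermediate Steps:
$R{\left(h,Q \right)} = 7 - Q$
$\frac{80224}{R{\left(-16,u{\left(W,b{\left(1 \right)} \right)} \right)}} = \frac{80224}{7 - 1} = \frac{80224}{6} = 80224 \cdot \frac{1}{6} = \frac{40112}{3}$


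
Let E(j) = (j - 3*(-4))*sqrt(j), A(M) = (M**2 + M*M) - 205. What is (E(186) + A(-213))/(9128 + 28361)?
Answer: 90533/37489 + 198*sqrt(186)/37489 ≈ 2.4870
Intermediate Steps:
A(M) = -205 + 2*M**2 (A(M) = (M**2 + M**2) - 205 = 2*M**2 - 205 = -205 + 2*M**2)
E(j) = sqrt(j)*(12 + j) (E(j) = (j + 12)*sqrt(j) = (12 + j)*sqrt(j) = sqrt(j)*(12 + j))
(E(186) + A(-213))/(9128 + 28361) = (sqrt(186)*(12 + 186) + (-205 + 2*(-213)**2))/(9128 + 28361) = (sqrt(186)*198 + (-205 + 2*45369))/37489 = (198*sqrt(186) + (-205 + 90738))*(1/37489) = (198*sqrt(186) + 90533)*(1/37489) = (90533 + 198*sqrt(186))*(1/37489) = 90533/37489 + 198*sqrt(186)/37489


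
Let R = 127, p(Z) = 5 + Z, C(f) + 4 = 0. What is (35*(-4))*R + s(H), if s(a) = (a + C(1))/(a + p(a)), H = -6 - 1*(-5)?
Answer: -53345/3 ≈ -17782.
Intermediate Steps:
H = -1 (H = -6 + 5 = -1)
C(f) = -4 (C(f) = -4 + 0 = -4)
s(a) = (-4 + a)/(5 + 2*a) (s(a) = (a - 4)/(a + (5 + a)) = (-4 + a)/(5 + 2*a))
(35*(-4))*R + s(H) = (35*(-4))*127 + (-4 - 1)/(5 + 2*(-1)) = -140*127 - 5/(5 - 2) = -17780 - 5/3 = -53345/3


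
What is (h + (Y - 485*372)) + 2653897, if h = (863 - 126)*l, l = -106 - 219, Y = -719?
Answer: 2233233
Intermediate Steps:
l = -325
h = -239525 (h = (863 - 126)*(-325) = 737*(-325) = -239525)
(h + (Y - 485*372)) + 2653897 = (-239525 + (-719 - 485*372)) + 2653897 = (-239525 + (-719 - 180420)) + 2653897 = (-239525 - 181139) + 2653897 = -420664 + 2653897 = 2233233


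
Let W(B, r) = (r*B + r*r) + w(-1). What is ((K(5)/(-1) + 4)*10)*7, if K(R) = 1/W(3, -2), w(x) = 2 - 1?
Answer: 350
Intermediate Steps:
w(x) = 1
W(B, r) = 1 + r² + B*r (W(B, r) = (r*B + r*r) + 1 = (B*r + r²) + 1 = (r² + B*r) + 1 = 1 + r² + B*r)
K(R) = -1 (K(R) = 1/(1 + (-2)² + 3*(-2)) = 1/(1 + 4 - 6) = 1/(-1) = -1)
((K(5)/(-1) + 4)*10)*7 = ((-1/(-1) + 4)*10)*7 = ((-1*(-1) + 4)*10)*7 = ((1 + 4)*10)*7 = (5*10)*7 = 50*7 = 350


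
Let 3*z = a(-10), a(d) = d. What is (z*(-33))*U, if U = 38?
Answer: 4180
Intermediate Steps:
z = -10/3 (z = (1/3)*(-10) = -10/3 ≈ -3.3333)
(z*(-33))*U = -10/3*(-33)*38 = 110*38 = 4180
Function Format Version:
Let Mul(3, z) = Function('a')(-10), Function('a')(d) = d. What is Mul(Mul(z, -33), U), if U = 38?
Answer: 4180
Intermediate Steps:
z = Rational(-10, 3) (z = Mul(Rational(1, 3), -10) = Rational(-10, 3) ≈ -3.3333)
Mul(Mul(z, -33), U) = Mul(Mul(Rational(-10, 3), -33), 38) = Mul(110, 38) = 4180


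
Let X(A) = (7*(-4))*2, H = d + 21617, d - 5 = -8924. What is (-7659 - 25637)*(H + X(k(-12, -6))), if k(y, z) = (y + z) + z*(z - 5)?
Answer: -420928032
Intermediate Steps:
d = -8919 (d = 5 - 8924 = -8919)
H = 12698 (H = -8919 + 21617 = 12698)
k(y, z) = y + z + z*(-5 + z) (k(y, z) = (y + z) + z*(-5 + z) = y + z + z*(-5 + z))
X(A) = -56 (X(A) = -28*2 = -56)
(-7659 - 25637)*(H + X(k(-12, -6))) = (-7659 - 25637)*(12698 - 56) = -33296*12642 = -420928032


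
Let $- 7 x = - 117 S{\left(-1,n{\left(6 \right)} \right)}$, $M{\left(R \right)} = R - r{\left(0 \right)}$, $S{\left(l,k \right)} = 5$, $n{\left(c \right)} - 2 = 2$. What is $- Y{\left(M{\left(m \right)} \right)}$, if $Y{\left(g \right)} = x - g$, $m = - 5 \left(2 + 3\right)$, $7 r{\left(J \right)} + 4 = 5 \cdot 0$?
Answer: $-108$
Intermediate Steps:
$n{\left(c \right)} = 4$ ($n{\left(c \right)} = 2 + 2 = 4$)
$r{\left(J \right)} = - \frac{4}{7}$ ($r{\left(J \right)} = - \frac{4}{7} + \frac{5 \cdot 0}{7} = - \frac{4}{7} + \frac{1}{7} \cdot 0 = - \frac{4}{7} + 0 = - \frac{4}{7}$)
$m = -25$ ($m = \left(-5\right) 5 = -25$)
$M{\left(R \right)} = \frac{4}{7} + R$ ($M{\left(R \right)} = R - - \frac{4}{7} = R + \frac{4}{7} = \frac{4}{7} + R$)
$x = \frac{585}{7}$ ($x = - \frac{\left(-117\right) 5}{7} = \left(- \frac{1}{7}\right) \left(-585\right) = \frac{585}{7} \approx 83.571$)
$Y{\left(g \right)} = \frac{585}{7} - g$
$- Y{\left(M{\left(m \right)} \right)} = - (\frac{585}{7} - \left(\frac{4}{7} - 25\right)) = - (\frac{585}{7} - - \frac{171}{7}) = - (\frac{585}{7} + \frac{171}{7}) = \left(-1\right) 108 = -108$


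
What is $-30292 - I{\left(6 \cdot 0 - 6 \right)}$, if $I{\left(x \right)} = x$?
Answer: $-30286$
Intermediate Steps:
$-30292 - I{\left(6 \cdot 0 - 6 \right)} = -30292 - \left(6 \cdot 0 - 6\right) = -30292 - \left(0 - 6\right) = -30292 - -6 = -30292 + 6 = -30286$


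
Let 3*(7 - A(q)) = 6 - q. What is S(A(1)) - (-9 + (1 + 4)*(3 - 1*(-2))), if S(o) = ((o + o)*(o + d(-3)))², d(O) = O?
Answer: 48880/81 ≈ 603.46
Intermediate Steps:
A(q) = 5 + q/3 (A(q) = 7 - (6 - q)/3 = 7 + (-2 + q/3) = 5 + q/3)
S(o) = 4*o²*(-3 + o)² (S(o) = ((o + o)*(o - 3))² = ((2*o)*(-3 + o))² = (2*o*(-3 + o))² = 4*o²*(-3 + o)²)
S(A(1)) - (-9 + (1 + 4)*(3 - 1*(-2))) = 4*(5 + (⅓)*1)²*(-3 + (5 + (⅓)*1))² - (-9 + (1 + 4)*(3 - 1*(-2))) = 4*(5 + ⅓)²*(-3 + (5 + ⅓))² - (-9 + 5*(3 + 2)) = 4*(16/3)²*(-3 + 16/3)² - (-9 + 5*5) = 4*(256/9)*(7/3)² - (-9 + 25) = 4*(256/9)*(49/9) - 1*16 = 50176/81 - 16 = 48880/81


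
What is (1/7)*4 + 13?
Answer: 95/7 ≈ 13.571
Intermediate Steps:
(1/7)*4 + 13 = (1*(⅐))*4 + 13 = (⅐)*4 + 13 = 4/7 + 13 = 95/7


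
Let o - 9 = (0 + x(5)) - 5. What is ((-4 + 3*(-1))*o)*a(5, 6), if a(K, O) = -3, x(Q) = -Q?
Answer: -21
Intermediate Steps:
o = -1 (o = 9 + ((0 - 1*5) - 5) = 9 + ((0 - 5) - 5) = 9 + (-5 - 5) = 9 - 10 = -1)
((-4 + 3*(-1))*o)*a(5, 6) = ((-4 + 3*(-1))*(-1))*(-3) = ((-4 - 3)*(-1))*(-3) = -7*(-1)*(-3) = 7*(-3) = -21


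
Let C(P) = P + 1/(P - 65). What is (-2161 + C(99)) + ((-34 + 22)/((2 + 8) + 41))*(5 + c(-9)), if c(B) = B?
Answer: -70075/34 ≈ -2061.0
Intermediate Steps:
C(P) = P + 1/(-65 + P)
(-2161 + C(99)) + ((-34 + 22)/((2 + 8) + 41))*(5 + c(-9)) = (-2161 + (1 + 99² - 65*99)/(-65 + 99)) + ((-34 + 22)/((2 + 8) + 41))*(5 - 9) = (-2161 + (1 + 9801 - 6435)/34) - 12/(10 + 41)*(-4) = (-2161 + (1/34)*3367) - 12/51*(-4) = (-2161 + 3367/34) - 12*1/51*(-4) = -70107/34 - 4/17*(-4) = -70107/34 + 16/17 = -70075/34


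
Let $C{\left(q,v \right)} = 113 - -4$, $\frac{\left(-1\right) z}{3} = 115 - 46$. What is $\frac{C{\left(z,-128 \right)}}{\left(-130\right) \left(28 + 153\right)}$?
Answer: $- \frac{9}{1810} \approx -0.0049724$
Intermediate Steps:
$z = -207$ ($z = - 3 \left(115 - 46\right) = \left(-3\right) 69 = -207$)
$C{\left(q,v \right)} = 117$ ($C{\left(q,v \right)} = 113 + 4 = 117$)
$\frac{C{\left(z,-128 \right)}}{\left(-130\right) \left(28 + 153\right)} = \frac{117}{\left(-130\right) \left(28 + 153\right)} = \frac{117}{\left(-130\right) 181} = \frac{117}{-23530} = 117 \left(- \frac{1}{23530}\right) = - \frac{9}{1810}$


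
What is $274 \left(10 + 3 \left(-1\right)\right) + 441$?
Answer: $2359$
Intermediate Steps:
$274 \left(10 + 3 \left(-1\right)\right) + 441 = 274 \left(10 - 3\right) + 441 = 274 \cdot 7 + 441 = 1918 + 441 = 2359$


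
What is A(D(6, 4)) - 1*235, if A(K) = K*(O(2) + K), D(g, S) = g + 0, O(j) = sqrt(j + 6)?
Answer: -199 + 12*sqrt(2) ≈ -182.03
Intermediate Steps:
O(j) = sqrt(6 + j)
D(g, S) = g
A(K) = K*(K + 2*sqrt(2)) (A(K) = K*(sqrt(6 + 2) + K) = K*(sqrt(8) + K) = K*(2*sqrt(2) + K) = K*(K + 2*sqrt(2)))
A(D(6, 4)) - 1*235 = 6*(6 + 2*sqrt(2)) - 1*235 = (36 + 12*sqrt(2)) - 235 = -199 + 12*sqrt(2)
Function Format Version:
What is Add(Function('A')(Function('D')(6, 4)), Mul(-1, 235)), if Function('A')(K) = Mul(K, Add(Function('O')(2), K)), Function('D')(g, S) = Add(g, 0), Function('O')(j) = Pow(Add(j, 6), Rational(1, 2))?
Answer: Add(-199, Mul(12, Pow(2, Rational(1, 2)))) ≈ -182.03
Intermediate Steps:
Function('O')(j) = Pow(Add(6, j), Rational(1, 2))
Function('D')(g, S) = g
Function('A')(K) = Mul(K, Add(K, Mul(2, Pow(2, Rational(1, 2))))) (Function('A')(K) = Mul(K, Add(Pow(Add(6, 2), Rational(1, 2)), K)) = Mul(K, Add(Pow(8, Rational(1, 2)), K)) = Mul(K, Add(Mul(2, Pow(2, Rational(1, 2))), K)) = Mul(K, Add(K, Mul(2, Pow(2, Rational(1, 2))))))
Add(Function('A')(Function('D')(6, 4)), Mul(-1, 235)) = Add(Mul(6, Add(6, Mul(2, Pow(2, Rational(1, 2))))), Mul(-1, 235)) = Add(Add(36, Mul(12, Pow(2, Rational(1, 2)))), -235) = Add(-199, Mul(12, Pow(2, Rational(1, 2))))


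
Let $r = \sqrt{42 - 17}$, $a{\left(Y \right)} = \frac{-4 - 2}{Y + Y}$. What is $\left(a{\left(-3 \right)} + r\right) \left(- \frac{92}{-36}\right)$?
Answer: $\frac{46}{3} \approx 15.333$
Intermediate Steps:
$a{\left(Y \right)} = - \frac{3}{Y}$ ($a{\left(Y \right)} = - \frac{6}{2 Y} = - 6 \frac{1}{2 Y} = - \frac{3}{Y}$)
$r = 5$ ($r = \sqrt{25} = 5$)
$\left(a{\left(-3 \right)} + r\right) \left(- \frac{92}{-36}\right) = \left(- \frac{3}{-3} + 5\right) \left(- \frac{92}{-36}\right) = \left(\left(-3\right) \left(- \frac{1}{3}\right) + 5\right) \left(\left(-92\right) \left(- \frac{1}{36}\right)\right) = \left(1 + 5\right) \frac{23}{9} = 6 \cdot \frac{23}{9} = \frac{46}{3}$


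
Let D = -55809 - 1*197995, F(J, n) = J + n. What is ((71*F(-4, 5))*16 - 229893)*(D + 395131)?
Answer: -32329540539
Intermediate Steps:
D = -253804 (D = -55809 - 197995 = -253804)
((71*F(-4, 5))*16 - 229893)*(D + 395131) = ((71*(-4 + 5))*16 - 229893)*(-253804 + 395131) = ((71*1)*16 - 229893)*141327 = (71*16 - 229893)*141327 = (1136 - 229893)*141327 = -228757*141327 = -32329540539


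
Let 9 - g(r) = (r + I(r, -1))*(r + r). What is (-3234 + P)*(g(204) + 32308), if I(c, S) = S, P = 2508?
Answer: 36668082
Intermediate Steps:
g(r) = 9 - 2*r*(-1 + r) (g(r) = 9 - (r - 1)*(r + r) = 9 - (-1 + r)*2*r = 9 - 2*r*(-1 + r))
(-3234 + P)*(g(204) + 32308) = (-3234 + 2508)*((9 - 2*204² + 2*204) + 32308) = -726*((9 - 2*41616 + 408) + 32308) = -726*((9 - 83232 + 408) + 32308) = -726*(-82815 + 32308) = -726*(-50507) = 36668082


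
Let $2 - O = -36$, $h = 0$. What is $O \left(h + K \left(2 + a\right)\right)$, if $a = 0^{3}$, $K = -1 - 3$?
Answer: $-304$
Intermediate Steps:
$O = 38$ ($O = 2 - -36 = 2 + 36 = 38$)
$K = -4$
$a = 0$
$O \left(h + K \left(2 + a\right)\right) = 38 \left(0 - 4 \left(2 + 0\right)\right) = 38 \left(0 - 8\right) = 38 \left(-8\right) = -304$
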